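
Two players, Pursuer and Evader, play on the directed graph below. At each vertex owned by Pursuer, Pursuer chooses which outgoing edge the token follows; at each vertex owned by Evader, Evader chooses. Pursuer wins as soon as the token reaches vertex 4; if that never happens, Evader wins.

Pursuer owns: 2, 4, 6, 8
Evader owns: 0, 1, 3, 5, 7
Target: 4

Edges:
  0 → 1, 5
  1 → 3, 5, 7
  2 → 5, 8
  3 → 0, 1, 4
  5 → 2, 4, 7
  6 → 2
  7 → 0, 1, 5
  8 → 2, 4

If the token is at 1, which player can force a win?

A0 = {4}
A1: add {8} — 8 (Pursuer) has 8→4.
A2: add {2} — 2 (Pursuer) has 2→8.
A3: add {6} — 6 (Pursuer) has 6→2.
A4 = A3; e.g. 0 (Evader) can still go to 1. Fixed point.
1 never enters the attractor, so Evader can avoid the target forever.

Evader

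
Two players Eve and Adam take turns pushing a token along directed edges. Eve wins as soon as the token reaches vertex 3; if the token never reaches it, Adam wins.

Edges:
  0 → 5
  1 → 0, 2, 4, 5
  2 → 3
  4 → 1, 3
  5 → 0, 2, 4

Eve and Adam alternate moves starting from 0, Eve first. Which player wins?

Track states (vertex, player-to-move).
A0 = {(3,Eve), (3,Adam)}
A1: add {(2,Eve), (2,Adam), (4,Eve)}.
A2: add {(1,Eve), (5,Eve)}.
A3: add {(0,Adam), (4,Adam)}.
A4 = A3; e.g. (0,Eve) stays out. (0,Eve) never enters ⇒ Adam avoids the target.

Adam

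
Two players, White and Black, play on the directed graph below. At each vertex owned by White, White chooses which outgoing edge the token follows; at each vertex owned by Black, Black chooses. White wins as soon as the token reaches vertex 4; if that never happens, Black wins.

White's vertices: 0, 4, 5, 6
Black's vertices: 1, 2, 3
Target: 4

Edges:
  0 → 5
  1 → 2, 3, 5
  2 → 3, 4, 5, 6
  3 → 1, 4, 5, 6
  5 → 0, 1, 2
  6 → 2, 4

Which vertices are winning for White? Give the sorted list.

A0 = {4}
A1: add {6} — 6 (White) has 6→4.
A2 = A1; e.g. 0 (White) has no edge into A1. Fixed point.
White's winning region = {4, 6}.

4, 6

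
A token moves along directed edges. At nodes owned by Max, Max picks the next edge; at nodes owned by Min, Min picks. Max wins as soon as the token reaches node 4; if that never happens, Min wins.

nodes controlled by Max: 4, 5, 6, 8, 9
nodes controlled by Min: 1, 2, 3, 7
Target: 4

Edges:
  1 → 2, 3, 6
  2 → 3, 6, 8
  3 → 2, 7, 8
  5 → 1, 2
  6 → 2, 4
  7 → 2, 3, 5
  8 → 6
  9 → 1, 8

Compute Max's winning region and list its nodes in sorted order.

4, 6, 8, 9

A0 = {4}
A1: add {6} — 6 (Max) has 6→4.
A2: add {8} — 8 (Max) has 8→6.
A3: add {9} — 9 (Max) has 9→8.
A4 = A3; e.g. 1 (Min) can still go to 2. Fixed point.
Max's winning region = {4, 6, 8, 9}.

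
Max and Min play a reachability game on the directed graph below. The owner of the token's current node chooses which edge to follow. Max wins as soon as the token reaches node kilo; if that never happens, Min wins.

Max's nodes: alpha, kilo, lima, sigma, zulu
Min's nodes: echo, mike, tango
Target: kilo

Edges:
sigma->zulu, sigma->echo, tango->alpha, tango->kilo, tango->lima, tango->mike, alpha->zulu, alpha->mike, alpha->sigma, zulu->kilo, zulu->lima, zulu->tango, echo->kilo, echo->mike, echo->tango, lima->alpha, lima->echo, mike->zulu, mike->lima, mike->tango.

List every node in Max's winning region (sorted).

A0 = {kilo}
A1: add {zulu} — zulu (Max) has zulu→kilo.
A2: add {alpha, sigma} — alpha (Max) has alpha→zulu; sigma (Max) has sigma→zulu.
A3: add {lima} — lima (Max) has lima→alpha.
A4 = A3; e.g. mike (Min) can still go to tango. Fixed point.
Max's winning region = {alpha, kilo, lima, sigma, zulu}.

alpha, kilo, lima, sigma, zulu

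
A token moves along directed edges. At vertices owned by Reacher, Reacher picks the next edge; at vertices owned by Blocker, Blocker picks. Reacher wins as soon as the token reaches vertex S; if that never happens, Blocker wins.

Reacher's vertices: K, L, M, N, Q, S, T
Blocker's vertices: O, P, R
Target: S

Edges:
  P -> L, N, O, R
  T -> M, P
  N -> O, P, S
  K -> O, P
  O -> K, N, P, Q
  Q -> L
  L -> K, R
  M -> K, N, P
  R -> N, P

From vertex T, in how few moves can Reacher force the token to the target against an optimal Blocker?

A0 = {S}
A1: add {N} — N (Reacher) has N→S.
A2: add {M} — M (Reacher) has M→N.
A3: add {T} — T (Reacher) has T→M.
A4 = A3; e.g. K (Reacher) has no edge into A3. Fixed point.
T enters the attractor at level 3, so Reacher can force the target in 3 moves from there.

3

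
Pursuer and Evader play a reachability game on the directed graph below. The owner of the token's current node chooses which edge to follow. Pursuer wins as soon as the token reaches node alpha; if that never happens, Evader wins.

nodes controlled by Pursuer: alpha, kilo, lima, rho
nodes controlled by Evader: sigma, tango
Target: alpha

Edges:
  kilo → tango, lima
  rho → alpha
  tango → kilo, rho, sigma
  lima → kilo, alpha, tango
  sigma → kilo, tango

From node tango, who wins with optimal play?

A0 = {alpha}
A1: add {lima, rho} — rho (Pursuer) has rho→alpha; lima (Pursuer) has lima→alpha.
A2: add {kilo} — kilo (Pursuer) has kilo→lima.
A3 = A2; e.g. tango (Evader) can still go to sigma. Fixed point.
tango never enters the attractor, so Evader can avoid the target forever.

Evader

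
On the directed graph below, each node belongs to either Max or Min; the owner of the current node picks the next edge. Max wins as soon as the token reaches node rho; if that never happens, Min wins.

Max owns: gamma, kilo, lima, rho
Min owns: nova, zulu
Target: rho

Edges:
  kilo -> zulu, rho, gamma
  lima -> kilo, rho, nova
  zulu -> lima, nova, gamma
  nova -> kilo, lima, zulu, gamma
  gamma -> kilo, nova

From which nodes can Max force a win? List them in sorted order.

A0 = {rho}
A1: add {kilo, lima} — kilo (Max) has kilo→rho; lima (Max) has lima→rho.
A2: add {gamma} — gamma (Max) has gamma→kilo.
A3 = A2; e.g. zulu (Min) can still go to nova. Fixed point.
Max's winning region = {gamma, kilo, lima, rho}.

gamma, kilo, lima, rho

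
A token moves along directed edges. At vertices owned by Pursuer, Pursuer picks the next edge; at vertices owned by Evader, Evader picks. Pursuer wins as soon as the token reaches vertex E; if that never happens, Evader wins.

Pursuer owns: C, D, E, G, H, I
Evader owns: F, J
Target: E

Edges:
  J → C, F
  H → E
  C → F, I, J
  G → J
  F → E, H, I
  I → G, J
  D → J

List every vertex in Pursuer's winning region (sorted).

E, H

A0 = {E}
A1: add {H} — H (Pursuer) has H→E.
A2 = A1; e.g. C (Pursuer) has no edge into A1. Fixed point.
Pursuer's winning region = {E, H}.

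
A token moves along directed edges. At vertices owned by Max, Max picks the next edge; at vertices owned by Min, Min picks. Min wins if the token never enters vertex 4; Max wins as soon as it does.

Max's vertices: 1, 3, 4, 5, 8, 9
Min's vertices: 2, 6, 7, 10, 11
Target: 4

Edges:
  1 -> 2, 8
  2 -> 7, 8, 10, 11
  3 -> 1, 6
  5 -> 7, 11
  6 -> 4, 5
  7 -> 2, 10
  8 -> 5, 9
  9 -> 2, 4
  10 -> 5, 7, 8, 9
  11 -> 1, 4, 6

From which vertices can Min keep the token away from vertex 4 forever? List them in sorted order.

A0 = {4}
A1: add {9} — 9 (Max) has 9→4.
A2: add {8} — 8 (Max) has 8→9.
A3: add {1} — 1 (Max) has 1→8.
A4: add {3} — 3 (Max) has 3→1.
A5 = A4; e.g. 2 (Min) can still go to 7. Fixed point.
Max's attractor = {1, 3, 4, 8, 9}; Min avoids the target exactly from the complement.

2, 5, 6, 7, 10, 11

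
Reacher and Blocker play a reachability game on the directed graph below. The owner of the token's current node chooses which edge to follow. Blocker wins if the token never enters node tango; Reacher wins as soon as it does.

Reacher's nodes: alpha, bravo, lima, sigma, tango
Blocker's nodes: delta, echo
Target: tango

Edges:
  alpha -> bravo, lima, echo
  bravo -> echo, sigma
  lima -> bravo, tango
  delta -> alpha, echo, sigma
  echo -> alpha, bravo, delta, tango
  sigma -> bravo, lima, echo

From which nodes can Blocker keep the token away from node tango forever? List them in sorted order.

A0 = {tango}
A1: add {lima} — lima (Reacher) has lima→tango.
A2: add {alpha, sigma} — alpha (Reacher) has alpha→lima; sigma (Reacher) has sigma→lima.
A3: add {bravo} — bravo (Reacher) has bravo→sigma.
A4 = A3; e.g. delta (Blocker) can still go to echo. Fixed point.
Reacher's attractor = {alpha, bravo, lima, sigma, tango}; Blocker avoids the target exactly from the complement.

delta, echo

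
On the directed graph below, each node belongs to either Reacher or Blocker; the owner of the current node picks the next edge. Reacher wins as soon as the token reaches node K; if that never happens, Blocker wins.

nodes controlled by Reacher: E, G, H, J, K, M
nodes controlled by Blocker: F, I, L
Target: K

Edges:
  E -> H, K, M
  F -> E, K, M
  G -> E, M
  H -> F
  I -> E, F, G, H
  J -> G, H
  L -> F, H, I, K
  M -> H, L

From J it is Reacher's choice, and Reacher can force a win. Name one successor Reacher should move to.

G

A0 = {K}
A1: add {E} — E (Reacher) has E→K.
A2: add {G} — G (Reacher) has G→E.
A3: add {J} — J (Reacher) has J→G.
A4 = A3; e.g. F (Blocker) can still go to M. Fixed point.
From J, successor G is in the attractor (rank 2); the other successor H is not.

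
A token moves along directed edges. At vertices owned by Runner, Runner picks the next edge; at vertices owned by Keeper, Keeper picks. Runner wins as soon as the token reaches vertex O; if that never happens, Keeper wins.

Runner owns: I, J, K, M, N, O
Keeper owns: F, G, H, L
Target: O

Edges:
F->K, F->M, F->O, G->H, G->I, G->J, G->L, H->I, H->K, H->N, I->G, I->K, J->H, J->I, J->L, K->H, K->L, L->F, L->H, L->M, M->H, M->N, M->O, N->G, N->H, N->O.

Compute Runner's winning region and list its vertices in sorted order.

M, N, O

A0 = {O}
A1: add {M, N} — M (Runner) has M→O; N (Runner) has N→O.
A2 = A1; e.g. F (Keeper) can still go to K. Fixed point.
Runner's winning region = {M, N, O}.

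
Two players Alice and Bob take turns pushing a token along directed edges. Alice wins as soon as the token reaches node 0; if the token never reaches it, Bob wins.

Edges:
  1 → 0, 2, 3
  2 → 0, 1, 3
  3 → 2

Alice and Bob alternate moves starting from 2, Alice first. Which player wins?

Alice

Track states (vertex, player-to-move).
A0 = {(0,Alice), (0,Bob)}
A1: add {(1,Alice), (2,Alice)}.
(2,Alice) ∈ A1 ⇒ Alice forces the target.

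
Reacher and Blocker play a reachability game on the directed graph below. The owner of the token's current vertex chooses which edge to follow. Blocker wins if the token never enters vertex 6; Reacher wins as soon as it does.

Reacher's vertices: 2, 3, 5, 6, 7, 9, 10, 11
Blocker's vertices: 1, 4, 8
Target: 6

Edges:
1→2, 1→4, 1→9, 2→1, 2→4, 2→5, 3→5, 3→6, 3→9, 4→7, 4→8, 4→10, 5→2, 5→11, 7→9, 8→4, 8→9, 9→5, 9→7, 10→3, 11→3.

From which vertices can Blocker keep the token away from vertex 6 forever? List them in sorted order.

1, 4, 8

A0 = {6}
A1: add {3} — 3 (Reacher) has 3→6.
A2: add {10, 11} — 10 (Reacher) has 10→3; 11 (Reacher) has 11→3.
A3: add {5} — 5 (Reacher) has 5→11.
A4: add {2, 9} — 2 (Reacher) has 2→5; 9 (Reacher) has 9→5.
A5: add {7} — 7 (Reacher) has 7→9.
A6 = A5; e.g. 1 (Blocker) can still go to 4. Fixed point.
Reacher's attractor = {2, 3, 5, 6, 7, 9, 10, 11}; Blocker avoids the target exactly from the complement.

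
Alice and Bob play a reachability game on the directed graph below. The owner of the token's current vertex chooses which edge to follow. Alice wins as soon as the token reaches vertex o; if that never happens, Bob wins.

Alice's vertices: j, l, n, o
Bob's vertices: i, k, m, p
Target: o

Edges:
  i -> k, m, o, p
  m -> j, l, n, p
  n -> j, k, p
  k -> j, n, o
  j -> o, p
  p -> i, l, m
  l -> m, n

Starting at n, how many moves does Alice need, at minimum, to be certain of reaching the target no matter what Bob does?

A0 = {o}
A1: add {j} — j (Alice) has j→o.
A2: add {n} — n (Alice) has n→j.
n enters the attractor at level 2, so Alice can force the target in 2 moves from there.

2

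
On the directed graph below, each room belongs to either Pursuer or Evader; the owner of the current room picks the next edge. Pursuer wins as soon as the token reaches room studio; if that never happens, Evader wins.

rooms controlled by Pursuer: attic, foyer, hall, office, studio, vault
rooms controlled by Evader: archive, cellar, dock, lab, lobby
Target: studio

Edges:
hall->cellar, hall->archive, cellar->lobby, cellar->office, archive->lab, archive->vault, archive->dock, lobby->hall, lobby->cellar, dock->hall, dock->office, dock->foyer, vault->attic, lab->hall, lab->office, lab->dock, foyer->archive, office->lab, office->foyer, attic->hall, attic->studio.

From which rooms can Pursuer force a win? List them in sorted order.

A0 = {studio}
A1: add {attic} — attic (Pursuer) has attic→studio.
A2: add {vault} — vault (Pursuer) has vault→attic.
A3 = A2; e.g. hall (Pursuer) has no edge into A2. Fixed point.
Pursuer's winning region = {attic, studio, vault}.

attic, studio, vault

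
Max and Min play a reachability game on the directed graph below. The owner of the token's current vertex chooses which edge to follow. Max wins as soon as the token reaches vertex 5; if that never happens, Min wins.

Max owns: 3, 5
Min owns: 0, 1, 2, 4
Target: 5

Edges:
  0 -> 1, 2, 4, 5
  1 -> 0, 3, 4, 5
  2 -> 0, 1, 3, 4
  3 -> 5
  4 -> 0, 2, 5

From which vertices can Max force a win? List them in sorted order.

3, 5

A0 = {5}
A1: add {3} — 3 (Max) has 3→5.
A2 = A1; e.g. 0 (Min) can still go to 1. Fixed point.
Max's winning region = {3, 5}.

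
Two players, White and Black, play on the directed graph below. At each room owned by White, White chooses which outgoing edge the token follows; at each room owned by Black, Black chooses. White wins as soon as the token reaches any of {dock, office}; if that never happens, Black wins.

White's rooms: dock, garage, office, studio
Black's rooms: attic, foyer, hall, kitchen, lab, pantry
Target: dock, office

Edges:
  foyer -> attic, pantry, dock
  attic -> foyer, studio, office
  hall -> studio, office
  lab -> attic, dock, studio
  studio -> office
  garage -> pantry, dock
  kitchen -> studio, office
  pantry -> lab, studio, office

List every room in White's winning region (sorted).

dock, garage, hall, kitchen, office, studio

A0 = {dock, office}
A1: add {garage, studio} — garage (White) has garage→dock; studio (White) has studio→office.
A2: add {hall, kitchen} — kitchen (Black): all of {studio, office} already in; hall (Black): all of {studio, office} already in.
A3 = A2; e.g. attic (Black) can still go to foyer. Fixed point.
White's winning region = {dock, garage, hall, kitchen, office, studio}.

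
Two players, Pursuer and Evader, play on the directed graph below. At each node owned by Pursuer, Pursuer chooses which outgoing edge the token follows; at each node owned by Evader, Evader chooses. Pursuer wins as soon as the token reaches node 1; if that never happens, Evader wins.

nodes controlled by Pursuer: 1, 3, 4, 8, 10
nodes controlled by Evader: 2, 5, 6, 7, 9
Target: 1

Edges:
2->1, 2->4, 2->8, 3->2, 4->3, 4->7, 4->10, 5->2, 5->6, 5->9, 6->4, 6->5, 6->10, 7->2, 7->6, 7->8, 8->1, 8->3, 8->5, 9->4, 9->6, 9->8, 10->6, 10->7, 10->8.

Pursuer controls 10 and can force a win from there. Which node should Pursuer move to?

8

A0 = {1}
A1: add {8} — 8 (Pursuer) has 8→1.
A2: add {10} — 10 (Pursuer) has 10→8.
A3: add {4} — 4 (Pursuer) has 4→10.
A4: add {2} — 2 (Evader): all of {1, 4, 8} already in.
A5: add {3} — 3 (Pursuer) has 3→2.
A6 = A5; e.g. 5 (Evader) can still go to 6. Fixed point.
From 10, successor 8 is in the attractor (rank 1); the other successors 6, 7 are not.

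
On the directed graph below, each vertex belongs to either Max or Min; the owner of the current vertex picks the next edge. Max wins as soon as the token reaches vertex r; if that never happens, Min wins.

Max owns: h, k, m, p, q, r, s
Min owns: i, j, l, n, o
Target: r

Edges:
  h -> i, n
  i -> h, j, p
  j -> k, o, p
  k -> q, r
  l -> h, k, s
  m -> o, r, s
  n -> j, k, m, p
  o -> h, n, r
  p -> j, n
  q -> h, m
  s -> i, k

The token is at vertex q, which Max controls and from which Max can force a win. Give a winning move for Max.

m

A0 = {r}
A1: add {k, m} — k (Max) has k→r; m (Max) has m→r.
A2: add {q, s} — q (Max) has q→m; s (Max) has s→k.
A3 = A2; e.g. h (Max) has no edge into A2. Fixed point.
From q, successor m is in the attractor (rank 1); the other successor h is not.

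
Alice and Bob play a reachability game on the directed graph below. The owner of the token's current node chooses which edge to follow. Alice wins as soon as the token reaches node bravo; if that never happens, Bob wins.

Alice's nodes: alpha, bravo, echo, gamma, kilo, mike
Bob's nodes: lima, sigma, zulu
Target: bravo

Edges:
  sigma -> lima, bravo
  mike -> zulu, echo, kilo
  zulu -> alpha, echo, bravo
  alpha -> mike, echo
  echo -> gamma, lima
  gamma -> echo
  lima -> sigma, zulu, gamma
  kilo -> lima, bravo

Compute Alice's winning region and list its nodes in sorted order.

A0 = {bravo}
A1: add {kilo} — kilo (Alice) has kilo→bravo.
A2: add {mike} — mike (Alice) has mike→kilo.
A3: add {alpha} — alpha (Alice) has alpha→mike.
A4 = A3; e.g. sigma (Bob) can still go to lima. Fixed point.
Alice's winning region = {alpha, bravo, kilo, mike}.

alpha, bravo, kilo, mike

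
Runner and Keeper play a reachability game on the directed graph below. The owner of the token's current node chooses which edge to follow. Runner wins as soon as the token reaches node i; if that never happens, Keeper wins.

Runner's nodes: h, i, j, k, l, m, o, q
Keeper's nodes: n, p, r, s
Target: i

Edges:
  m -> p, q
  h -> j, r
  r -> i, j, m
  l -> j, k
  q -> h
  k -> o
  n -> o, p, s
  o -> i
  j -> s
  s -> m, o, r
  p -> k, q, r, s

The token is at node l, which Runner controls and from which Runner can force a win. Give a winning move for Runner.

A0 = {i}
A1: add {o} — o (Runner) has o→i.
A2: add {k} — k (Runner) has k→o.
A3: add {l} — l (Runner) has l→k.
A4 = A3; e.g. h (Runner) has no edge into A3. Fixed point.
From l, successor k is in the attractor (rank 2); the other successor j is not.

k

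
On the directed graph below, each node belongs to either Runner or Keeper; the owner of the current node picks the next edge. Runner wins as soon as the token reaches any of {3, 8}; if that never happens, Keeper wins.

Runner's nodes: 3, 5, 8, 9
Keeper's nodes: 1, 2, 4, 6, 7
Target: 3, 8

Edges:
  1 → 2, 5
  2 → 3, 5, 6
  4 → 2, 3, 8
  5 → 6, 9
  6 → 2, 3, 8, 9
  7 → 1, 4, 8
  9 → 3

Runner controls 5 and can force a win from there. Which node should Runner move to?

9

A0 = {3, 8}
A1: add {9} — 9 (Runner) has 9→3.
A2: add {5} — 5 (Runner) has 5→9.
A3 = A2; e.g. 1 (Keeper) can still go to 2. Fixed point.
From 5, successor 9 is in the attractor (rank 1); the other successor 6 is not.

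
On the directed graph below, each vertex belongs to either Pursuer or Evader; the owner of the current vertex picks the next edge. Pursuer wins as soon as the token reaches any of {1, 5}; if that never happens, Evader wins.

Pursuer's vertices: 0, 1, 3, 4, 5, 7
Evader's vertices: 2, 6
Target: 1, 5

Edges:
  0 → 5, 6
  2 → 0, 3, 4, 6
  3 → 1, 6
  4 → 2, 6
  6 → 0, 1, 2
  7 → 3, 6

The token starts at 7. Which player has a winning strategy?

Pursuer

A0 = {1, 5}
A1: add {0, 3} — 0 (Pursuer) has 0→5; 3 (Pursuer) has 3→1.
A2: add {7} — 7 (Pursuer) has 7→3.
A3 = A2; e.g. 2 (Evader) can still go to 4. Fixed point.
7 ∈ A2, so Pursuer can force the target.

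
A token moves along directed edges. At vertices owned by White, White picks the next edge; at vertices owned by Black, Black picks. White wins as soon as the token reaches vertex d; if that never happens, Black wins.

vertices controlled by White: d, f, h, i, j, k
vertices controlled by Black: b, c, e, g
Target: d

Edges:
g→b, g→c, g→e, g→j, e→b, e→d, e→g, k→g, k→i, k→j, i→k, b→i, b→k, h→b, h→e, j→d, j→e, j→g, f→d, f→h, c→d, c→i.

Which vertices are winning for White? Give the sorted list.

b, c, d, f, h, i, j, k

A0 = {d}
A1: add {f, j} — f (White) has f→d; j (White) has j→d.
A2: add {k} — k (White) has k→j.
A3: add {i} — i (White) has i→k.
A4: add {b, c} — b (Black): all of {i, k} already in; c (Black): all of {d, i} already in.
A5: add {h} — h (White) has h→b.
A6 = A5; e.g. e (Black) can still go to g. Fixed point.
White's winning region = {b, c, d, f, h, i, j, k}.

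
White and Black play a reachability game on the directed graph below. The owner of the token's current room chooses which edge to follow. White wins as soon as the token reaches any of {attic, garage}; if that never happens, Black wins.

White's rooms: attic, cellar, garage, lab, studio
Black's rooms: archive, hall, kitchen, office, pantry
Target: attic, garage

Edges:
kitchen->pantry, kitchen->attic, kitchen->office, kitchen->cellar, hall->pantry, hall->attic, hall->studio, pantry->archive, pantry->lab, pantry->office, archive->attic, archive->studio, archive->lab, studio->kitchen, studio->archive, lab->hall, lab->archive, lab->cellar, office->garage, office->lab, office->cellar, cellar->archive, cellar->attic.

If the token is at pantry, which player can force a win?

Black

A0 = {attic, garage}
A1: add {cellar} — cellar (White) has cellar→attic.
A2: add {lab} — lab (White) has lab→cellar.
A3: add {office} — office (Black): all of {garage, lab, cellar} already in.
A4 = A3; e.g. kitchen (Black) can still go to pantry. Fixed point.
pantry never enters the attractor, so Black can avoid the target forever.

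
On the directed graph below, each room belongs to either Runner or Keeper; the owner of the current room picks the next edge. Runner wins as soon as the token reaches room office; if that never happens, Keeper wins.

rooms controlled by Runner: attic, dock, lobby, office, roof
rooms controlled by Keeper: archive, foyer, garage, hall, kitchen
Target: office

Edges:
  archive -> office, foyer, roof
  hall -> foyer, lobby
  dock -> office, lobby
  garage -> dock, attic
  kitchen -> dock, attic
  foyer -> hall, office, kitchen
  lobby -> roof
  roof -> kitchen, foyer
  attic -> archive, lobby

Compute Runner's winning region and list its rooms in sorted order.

A0 = {office}
A1: add {dock} — dock (Runner) has dock→office.
A2 = A1; e.g. archive (Keeper) can still go to foyer. Fixed point.
Runner's winning region = {dock, office}.

dock, office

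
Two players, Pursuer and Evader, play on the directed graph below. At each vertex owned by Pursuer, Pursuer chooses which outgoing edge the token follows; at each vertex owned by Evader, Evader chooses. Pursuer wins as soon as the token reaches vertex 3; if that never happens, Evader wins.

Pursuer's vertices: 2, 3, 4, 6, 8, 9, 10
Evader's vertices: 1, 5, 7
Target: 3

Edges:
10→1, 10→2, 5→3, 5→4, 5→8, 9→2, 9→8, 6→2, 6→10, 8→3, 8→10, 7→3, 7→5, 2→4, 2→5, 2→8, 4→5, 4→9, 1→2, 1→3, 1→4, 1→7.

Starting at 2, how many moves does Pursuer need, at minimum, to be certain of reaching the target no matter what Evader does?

2

A0 = {3}
A1: add {8} — 8 (Pursuer) has 8→3.
A2: add {2, 9} — 2 (Pursuer) has 2→8; 9 (Pursuer) has 9→8.
2 enters the attractor at level 2, so Pursuer can force the target in 2 moves from there.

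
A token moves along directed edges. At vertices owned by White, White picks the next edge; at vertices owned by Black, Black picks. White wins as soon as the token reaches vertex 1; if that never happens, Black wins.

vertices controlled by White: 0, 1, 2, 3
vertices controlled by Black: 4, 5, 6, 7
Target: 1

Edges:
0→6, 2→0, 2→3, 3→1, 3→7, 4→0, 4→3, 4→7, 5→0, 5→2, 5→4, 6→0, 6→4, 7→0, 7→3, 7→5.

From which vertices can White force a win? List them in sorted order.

A0 = {1}
A1: add {3} — 3 (White) has 3→1.
A2: add {2} — 2 (White) has 2→3.
A3 = A2; e.g. 0 (White) has no edge into A2. Fixed point.
White's winning region = {1, 2, 3}.

1, 2, 3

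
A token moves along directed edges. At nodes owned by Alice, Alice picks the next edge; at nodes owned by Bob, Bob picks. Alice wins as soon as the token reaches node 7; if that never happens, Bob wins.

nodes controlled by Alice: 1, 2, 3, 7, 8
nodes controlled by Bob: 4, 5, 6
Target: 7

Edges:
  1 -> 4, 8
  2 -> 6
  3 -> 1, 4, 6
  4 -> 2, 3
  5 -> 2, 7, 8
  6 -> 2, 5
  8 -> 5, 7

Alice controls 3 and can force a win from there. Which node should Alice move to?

1

A0 = {7}
A1: add {8} — 8 (Alice) has 8→7.
A2: add {1} — 1 (Alice) has 1→8.
A3: add {3} — 3 (Alice) has 3→1.
A4 = A3; e.g. 2 (Alice) has no edge into A3. Fixed point.
From 3, successor 1 is in the attractor (rank 2); the other successors 4, 6 are not.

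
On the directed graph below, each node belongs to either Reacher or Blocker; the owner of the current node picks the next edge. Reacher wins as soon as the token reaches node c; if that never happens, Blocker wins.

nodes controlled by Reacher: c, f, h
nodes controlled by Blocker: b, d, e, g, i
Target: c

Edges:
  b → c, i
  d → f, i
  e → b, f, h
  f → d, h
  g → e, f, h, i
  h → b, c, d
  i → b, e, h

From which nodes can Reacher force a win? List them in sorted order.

c, f, h

A0 = {c}
A1: add {h} — h (Reacher) has h→c.
A2: add {f} — f (Reacher) has f→h.
A3 = A2; e.g. b (Blocker) can still go to i. Fixed point.
Reacher's winning region = {c, f, h}.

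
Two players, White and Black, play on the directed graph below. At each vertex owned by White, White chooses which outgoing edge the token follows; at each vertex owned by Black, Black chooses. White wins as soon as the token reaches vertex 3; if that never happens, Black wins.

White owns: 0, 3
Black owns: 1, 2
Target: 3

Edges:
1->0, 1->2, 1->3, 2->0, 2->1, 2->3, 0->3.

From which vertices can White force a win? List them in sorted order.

A0 = {3}
A1: add {0} — 0 (White) has 0→3.
A2 = A1; e.g. 1 (Black) can still go to 2. Fixed point.
White's winning region = {0, 3}.

0, 3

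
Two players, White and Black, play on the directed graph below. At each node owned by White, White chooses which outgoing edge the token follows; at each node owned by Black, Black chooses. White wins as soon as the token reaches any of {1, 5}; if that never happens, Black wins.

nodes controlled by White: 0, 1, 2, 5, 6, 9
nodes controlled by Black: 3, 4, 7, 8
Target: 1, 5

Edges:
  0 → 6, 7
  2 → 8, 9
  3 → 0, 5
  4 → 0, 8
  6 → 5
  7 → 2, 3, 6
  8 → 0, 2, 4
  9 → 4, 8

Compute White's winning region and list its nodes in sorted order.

0, 1, 3, 5, 6

A0 = {1, 5}
A1: add {6} — 6 (White) has 6→5.
A2: add {0} — 0 (White) has 0→6.
A3: add {3} — 3 (Black): all of {0, 5} already in.
A4 = A3; e.g. 2 (White) has no edge into A3. Fixed point.
White's winning region = {0, 1, 3, 5, 6}.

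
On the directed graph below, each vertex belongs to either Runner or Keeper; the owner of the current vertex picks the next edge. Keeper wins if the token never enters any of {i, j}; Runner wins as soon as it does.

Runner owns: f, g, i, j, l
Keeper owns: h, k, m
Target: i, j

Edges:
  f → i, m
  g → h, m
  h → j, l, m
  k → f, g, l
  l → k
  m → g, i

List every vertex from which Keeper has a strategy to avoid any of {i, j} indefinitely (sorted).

A0 = {i, j}
A1: add {f} — f (Runner) has f→i.
A2 = A1; e.g. g (Runner) has no edge into A1. Fixed point.
Runner's attractor = {f, i, j}; Keeper avoids the target exactly from the complement.

g, h, k, l, m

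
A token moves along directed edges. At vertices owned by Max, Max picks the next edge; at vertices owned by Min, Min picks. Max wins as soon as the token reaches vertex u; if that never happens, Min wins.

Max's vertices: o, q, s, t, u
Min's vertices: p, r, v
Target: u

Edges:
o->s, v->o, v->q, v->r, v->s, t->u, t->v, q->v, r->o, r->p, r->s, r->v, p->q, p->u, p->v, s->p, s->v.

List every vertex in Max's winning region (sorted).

t, u

A0 = {u}
A1: add {t} — t (Max) has t→u.
A2 = A1; e.g. o (Max) has no edge into A1. Fixed point.
Max's winning region = {t, u}.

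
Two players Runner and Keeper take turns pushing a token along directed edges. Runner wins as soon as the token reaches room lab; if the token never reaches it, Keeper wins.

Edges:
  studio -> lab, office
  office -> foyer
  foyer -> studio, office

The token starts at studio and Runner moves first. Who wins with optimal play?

Track states (vertex, player-to-move).
A0 = {(lab,Runner), (lab,Keeper)}
A1: add {(studio,Runner)}.
(studio,Runner) ∈ A1 ⇒ Runner forces the target.

Runner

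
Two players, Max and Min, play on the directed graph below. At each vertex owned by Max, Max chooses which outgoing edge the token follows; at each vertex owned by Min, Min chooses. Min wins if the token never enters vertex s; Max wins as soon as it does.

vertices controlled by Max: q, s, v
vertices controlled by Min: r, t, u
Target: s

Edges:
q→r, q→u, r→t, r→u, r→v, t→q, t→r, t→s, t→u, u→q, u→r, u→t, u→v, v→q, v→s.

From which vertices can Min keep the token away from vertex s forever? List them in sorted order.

A0 = {s}
A1: add {v} — v (Max) has v→s.
A2 = A1; e.g. q (Max) has no edge into A1. Fixed point.
Max's attractor = {s, v}; Min avoids the target exactly from the complement.

q, r, t, u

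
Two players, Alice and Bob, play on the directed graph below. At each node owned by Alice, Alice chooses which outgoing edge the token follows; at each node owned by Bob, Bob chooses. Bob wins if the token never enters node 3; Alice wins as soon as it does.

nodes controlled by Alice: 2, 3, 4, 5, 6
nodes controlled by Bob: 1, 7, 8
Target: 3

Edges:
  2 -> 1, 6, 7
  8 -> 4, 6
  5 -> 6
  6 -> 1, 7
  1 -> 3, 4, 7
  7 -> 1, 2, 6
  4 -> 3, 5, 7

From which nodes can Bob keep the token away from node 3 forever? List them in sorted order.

1, 2, 5, 6, 7, 8

A0 = {3}
A1: add {4} — 4 (Alice) has 4→3.
A2 = A1; e.g. 1 (Bob) can still go to 7. Fixed point.
Alice's attractor = {3, 4}; Bob avoids the target exactly from the complement.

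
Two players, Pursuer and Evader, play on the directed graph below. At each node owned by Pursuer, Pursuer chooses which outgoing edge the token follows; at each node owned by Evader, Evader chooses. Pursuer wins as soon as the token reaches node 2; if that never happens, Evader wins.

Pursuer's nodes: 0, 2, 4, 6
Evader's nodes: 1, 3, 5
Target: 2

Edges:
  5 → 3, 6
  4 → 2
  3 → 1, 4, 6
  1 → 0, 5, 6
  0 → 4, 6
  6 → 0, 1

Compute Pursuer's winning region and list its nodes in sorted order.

A0 = {2}
A1: add {4} — 4 (Pursuer) has 4→2.
A2: add {0} — 0 (Pursuer) has 0→4.
A3: add {6} — 6 (Pursuer) has 6→0.
A4 = A3; e.g. 1 (Evader) can still go to 5. Fixed point.
Pursuer's winning region = {0, 2, 4, 6}.

0, 2, 4, 6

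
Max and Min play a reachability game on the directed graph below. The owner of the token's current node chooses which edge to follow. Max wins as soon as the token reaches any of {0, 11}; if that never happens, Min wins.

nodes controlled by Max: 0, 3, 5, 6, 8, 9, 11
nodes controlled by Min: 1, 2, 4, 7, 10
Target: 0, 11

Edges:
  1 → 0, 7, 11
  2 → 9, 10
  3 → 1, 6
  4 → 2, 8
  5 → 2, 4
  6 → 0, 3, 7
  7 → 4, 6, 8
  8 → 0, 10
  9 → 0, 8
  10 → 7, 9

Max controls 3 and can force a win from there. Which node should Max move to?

6

A0 = {0, 11}
A1: add {6, 8, 9} — 6 (Max) has 6→0; 8 (Max) has 8→0; 9 (Max) has 9→0.
A2: add {3} — 3 (Max) has 3→6.
A3 = A2; e.g. 1 (Min) can still go to 7. Fixed point.
From 3, successor 6 is in the attractor (rank 1); the other successor 1 is not.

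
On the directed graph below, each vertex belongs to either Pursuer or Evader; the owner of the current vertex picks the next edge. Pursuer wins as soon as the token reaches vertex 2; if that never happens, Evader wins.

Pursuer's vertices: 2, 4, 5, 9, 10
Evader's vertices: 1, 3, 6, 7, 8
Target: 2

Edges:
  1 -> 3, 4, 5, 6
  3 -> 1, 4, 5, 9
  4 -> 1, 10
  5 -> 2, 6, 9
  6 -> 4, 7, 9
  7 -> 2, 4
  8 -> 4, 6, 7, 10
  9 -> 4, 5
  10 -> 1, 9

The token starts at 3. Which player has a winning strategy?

A0 = {2}
A1: add {5} — 5 (Pursuer) has 5→2.
A2: add {9} — 9 (Pursuer) has 9→5.
A3: add {10} — 10 (Pursuer) has 10→9.
A4: add {4} — 4 (Pursuer) has 4→10.
A5: add {7} — 7 (Evader): all of {2, 4} already in.
A6: add {6} — 6 (Evader): all of {4, 7, 9} already in.
A7: add {8} — 8 (Evader): all of {4, 6, 7, 10} already in.
A8 = A7; e.g. 1 (Evader) can still go to 3. Fixed point.
3 never enters the attractor, so Evader can avoid the target forever.

Evader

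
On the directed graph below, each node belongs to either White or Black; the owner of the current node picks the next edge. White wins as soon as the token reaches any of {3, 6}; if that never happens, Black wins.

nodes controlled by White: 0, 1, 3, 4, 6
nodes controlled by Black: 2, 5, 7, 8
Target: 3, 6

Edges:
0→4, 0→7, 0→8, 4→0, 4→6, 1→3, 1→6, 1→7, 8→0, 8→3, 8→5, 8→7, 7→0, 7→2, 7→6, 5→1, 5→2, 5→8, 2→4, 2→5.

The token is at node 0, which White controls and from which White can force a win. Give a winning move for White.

A0 = {3, 6}
A1: add {1, 4} — 1 (White) has 1→3; 4 (White) has 4→6.
A2: add {0} — 0 (White) has 0→4.
A3 = A2; e.g. 2 (Black) can still go to 5. Fixed point.
From 0, successor 4 is in the attractor (rank 1); the other successors 7, 8 are not.

4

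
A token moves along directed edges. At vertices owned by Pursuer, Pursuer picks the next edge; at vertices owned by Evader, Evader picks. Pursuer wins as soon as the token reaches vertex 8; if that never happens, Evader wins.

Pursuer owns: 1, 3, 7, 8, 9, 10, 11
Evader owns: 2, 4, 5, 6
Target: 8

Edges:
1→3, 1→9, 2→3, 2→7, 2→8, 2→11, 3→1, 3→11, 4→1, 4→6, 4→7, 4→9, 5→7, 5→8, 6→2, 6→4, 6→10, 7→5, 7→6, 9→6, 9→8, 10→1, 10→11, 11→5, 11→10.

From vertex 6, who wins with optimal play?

A0 = {8}
A1: add {9} — 9 (Pursuer) has 9→8.
A2: add {1} — 1 (Pursuer) has 1→9.
A3: add {3, 10} — 3 (Pursuer) has 3→1; 10 (Pursuer) has 10→1.
A4: add {11} — 11 (Pursuer) has 11→10.
A5 = A4; e.g. 2 (Evader) can still go to 7. Fixed point.
6 never enters the attractor, so Evader can avoid the target forever.

Evader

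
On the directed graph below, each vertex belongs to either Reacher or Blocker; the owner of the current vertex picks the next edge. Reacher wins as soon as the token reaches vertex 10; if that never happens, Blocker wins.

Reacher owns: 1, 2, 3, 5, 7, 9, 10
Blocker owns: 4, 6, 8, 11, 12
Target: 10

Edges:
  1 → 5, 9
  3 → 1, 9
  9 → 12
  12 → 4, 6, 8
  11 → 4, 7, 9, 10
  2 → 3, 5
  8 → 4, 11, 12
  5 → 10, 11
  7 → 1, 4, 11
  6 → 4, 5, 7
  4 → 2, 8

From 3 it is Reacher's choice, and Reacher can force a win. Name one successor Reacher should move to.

1

A0 = {10}
A1: add {5} — 5 (Reacher) has 5→10.
A2: add {1, 2} — 1 (Reacher) has 1→5; 2 (Reacher) has 2→5.
A3: add {3, 7} — 3 (Reacher) has 3→1; 7 (Reacher) has 7→1.
A4 = A3; e.g. 4 (Blocker) can still go to 8. Fixed point.
From 3, successor 1 is in the attractor (rank 2); the other successor 9 is not.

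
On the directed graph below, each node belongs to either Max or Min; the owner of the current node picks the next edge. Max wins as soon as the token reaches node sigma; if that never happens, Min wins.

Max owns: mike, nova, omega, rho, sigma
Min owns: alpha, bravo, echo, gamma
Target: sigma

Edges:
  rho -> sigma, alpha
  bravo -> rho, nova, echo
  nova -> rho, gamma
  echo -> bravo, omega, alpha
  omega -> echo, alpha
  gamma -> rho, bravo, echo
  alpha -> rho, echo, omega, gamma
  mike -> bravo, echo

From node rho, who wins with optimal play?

A0 = {sigma}
A1: add {rho} — rho (Max) has rho→sigma.
rho ∈ A1, so Max can force the target.

Max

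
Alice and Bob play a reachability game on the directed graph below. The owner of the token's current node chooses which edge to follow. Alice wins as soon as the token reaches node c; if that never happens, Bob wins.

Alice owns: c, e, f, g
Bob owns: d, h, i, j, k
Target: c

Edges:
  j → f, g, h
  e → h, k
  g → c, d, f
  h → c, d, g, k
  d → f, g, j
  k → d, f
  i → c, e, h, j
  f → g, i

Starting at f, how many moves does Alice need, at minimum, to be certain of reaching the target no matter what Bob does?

A0 = {c}
A1: add {g} — g (Alice) has g→c.
A2: add {f} — f (Alice) has f→g.
A3 = A2; e.g. d (Bob) can still go to j. Fixed point.
f enters the attractor at level 2, so Alice can force the target in 2 moves from there.

2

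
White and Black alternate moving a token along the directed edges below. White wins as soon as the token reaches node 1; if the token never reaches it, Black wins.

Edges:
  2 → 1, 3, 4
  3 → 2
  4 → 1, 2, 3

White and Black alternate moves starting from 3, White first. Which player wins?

Track states (vertex, player-to-move).
A0 = {(1,White), (1,Black)}
A1: add {(2,White), (4,White)}.
A2: add {(3,Black)}.
A3 = A2; e.g. (2,Black) stays out. (3,White) never enters ⇒ Black avoids the target.

Black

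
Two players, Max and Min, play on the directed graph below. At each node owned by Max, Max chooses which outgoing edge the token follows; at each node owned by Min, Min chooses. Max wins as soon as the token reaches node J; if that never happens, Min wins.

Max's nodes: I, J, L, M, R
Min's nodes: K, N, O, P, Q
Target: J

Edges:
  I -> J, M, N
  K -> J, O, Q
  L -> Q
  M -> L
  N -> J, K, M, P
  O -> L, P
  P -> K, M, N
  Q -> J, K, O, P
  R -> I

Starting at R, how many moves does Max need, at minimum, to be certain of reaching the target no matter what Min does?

2

A0 = {J}
A1: add {I} — I (Max) has I→J.
A2: add {R} — R (Max) has R→I.
A3 = A2; e.g. K (Min) can still go to O. Fixed point.
R enters the attractor at level 2, so Max can force the target in 2 moves from there.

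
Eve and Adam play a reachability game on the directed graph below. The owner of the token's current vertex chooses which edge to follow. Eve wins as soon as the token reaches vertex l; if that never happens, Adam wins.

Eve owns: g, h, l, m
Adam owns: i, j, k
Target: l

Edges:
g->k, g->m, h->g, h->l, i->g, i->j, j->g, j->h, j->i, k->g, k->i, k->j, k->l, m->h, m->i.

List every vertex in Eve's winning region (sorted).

g, h, l, m

A0 = {l}
A1: add {h} — h (Eve) has h→l.
A2: add {m} — m (Eve) has m→h.
A3: add {g} — g (Eve) has g→m.
A4 = A3; e.g. i (Adam) can still go to j. Fixed point.
Eve's winning region = {g, h, l, m}.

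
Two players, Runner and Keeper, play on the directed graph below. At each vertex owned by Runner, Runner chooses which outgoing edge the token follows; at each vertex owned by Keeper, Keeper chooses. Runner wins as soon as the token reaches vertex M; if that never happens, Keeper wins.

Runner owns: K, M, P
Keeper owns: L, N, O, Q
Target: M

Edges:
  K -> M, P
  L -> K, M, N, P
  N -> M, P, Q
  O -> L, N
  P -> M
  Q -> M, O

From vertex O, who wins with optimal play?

Keeper

A0 = {M}
A1: add {K, P} — K (Runner) has K→M; P (Runner) has P→M.
A2 = A1; e.g. L (Keeper) can still go to N. Fixed point.
O never enters the attractor, so Keeper can avoid the target forever.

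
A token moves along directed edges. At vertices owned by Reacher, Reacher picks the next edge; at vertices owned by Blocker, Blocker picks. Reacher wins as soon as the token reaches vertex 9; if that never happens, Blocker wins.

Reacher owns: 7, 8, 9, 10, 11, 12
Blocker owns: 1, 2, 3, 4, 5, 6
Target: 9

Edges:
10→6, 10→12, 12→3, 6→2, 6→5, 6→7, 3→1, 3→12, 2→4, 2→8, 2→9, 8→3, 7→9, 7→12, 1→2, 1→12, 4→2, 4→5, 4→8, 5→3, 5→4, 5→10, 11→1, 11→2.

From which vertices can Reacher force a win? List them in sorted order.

7, 9

A0 = {9}
A1: add {7} — 7 (Reacher) has 7→9.
A2 = A1; e.g. 1 (Blocker) can still go to 2. Fixed point.
Reacher's winning region = {7, 9}.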